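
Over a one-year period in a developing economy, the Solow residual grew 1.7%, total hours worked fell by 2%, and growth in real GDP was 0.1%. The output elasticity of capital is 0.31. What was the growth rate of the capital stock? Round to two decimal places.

-0.71%

Labor's share = 1 − 0.31 = 0.69.
gY = gA + 0.69×(-2) + 0.31×g.
0.31×g = 0.1 − 1.7 + 1.38 = -0.22.
g = -0.22 / 0.31 = -0.7097%.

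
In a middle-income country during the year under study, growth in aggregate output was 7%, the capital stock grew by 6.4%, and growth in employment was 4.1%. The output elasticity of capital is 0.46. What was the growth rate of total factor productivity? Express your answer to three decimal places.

Total factor productivity growth was 1.842%.

Labor's share = 1 − 0.46 = 0.54.
The capital stock: 0.46 × 6.4 = 2.944 pp.
Employment: 0.54 × 4.1 = 2.214 pp.
TFP growth = 7 − 5.158 = 1.842%.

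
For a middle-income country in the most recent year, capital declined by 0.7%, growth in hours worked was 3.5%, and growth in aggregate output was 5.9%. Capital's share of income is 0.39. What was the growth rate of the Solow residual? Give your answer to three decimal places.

Labor's share = 1 − 0.39 = 0.61.
Capital: 0.39 × (-0.7) = -0.273 pp.
Hours worked: 0.61 × 3.5 = 2.135 pp.
TFP growth = 5.9 − 1.862 = 4.038%.

The Solow residual growth was 4.038%.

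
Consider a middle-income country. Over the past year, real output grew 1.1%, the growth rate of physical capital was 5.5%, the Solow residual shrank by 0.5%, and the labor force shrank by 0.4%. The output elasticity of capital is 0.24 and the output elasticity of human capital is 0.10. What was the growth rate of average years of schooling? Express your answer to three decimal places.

Labor's share = 1 − 0.24 − 0.1 = 0.66.
gY = gA + 0.24×5.5 + 0.66×(-0.4) + 0.1×g.
0.1×g = 1.1 + 0.5 − 1.056 = 0.544.
g = 0.544 / 0.1 = 5.44%.

5.440%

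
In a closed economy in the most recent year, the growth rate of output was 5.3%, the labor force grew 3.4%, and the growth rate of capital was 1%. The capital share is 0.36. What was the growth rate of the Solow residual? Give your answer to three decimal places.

2.764%

Labor's share = 1 − 0.36 = 0.64.
Capital: 0.36 × 1 = 0.36 pp.
The labor force: 0.64 × 3.4 = 2.176 pp.
TFP growth = 5.3 − 2.536 = 2.764%.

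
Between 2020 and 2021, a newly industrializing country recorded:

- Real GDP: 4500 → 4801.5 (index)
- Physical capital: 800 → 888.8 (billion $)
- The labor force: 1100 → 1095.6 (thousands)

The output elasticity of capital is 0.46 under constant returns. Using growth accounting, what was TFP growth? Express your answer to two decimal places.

TFP growth was 1.81%.

Real GDP growth = (4801.5 − 4500) / 4500 = 6.7%.
Physical capital growth = (888.8 − 800) / 800 = 11.1%.
The labor force growth = (1095.6 − 1100) / 1100 = -0.4%.
Labor's share = 1 − 0.46 = 0.54.
Physical capital: 0.46 × 11.1 = 5.106 pp.
The labor force: 0.54 × (-0.4) = -0.216 pp.
TFP growth = 6.7 − 4.89 = 1.81%.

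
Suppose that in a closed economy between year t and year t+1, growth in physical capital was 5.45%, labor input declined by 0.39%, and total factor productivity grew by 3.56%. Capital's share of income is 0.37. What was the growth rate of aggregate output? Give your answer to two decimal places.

5.33%

Labor's share = 1 − 0.37 = 0.63.
Physical capital: 0.37 × 5.45 = 2.0165 pp.
Labor input: 0.63 × (-0.39) = -0.2457 pp.
Output growth = 3.56 + 1.7708 = 5.3308%.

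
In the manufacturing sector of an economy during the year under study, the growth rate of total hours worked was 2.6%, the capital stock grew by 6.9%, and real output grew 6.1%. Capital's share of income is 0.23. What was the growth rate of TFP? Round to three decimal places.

TFP growth was 2.511%.

Labor's share = 1 − 0.23 = 0.77.
The capital stock: 0.23 × 6.9 = 1.587 pp.
Total hours worked: 0.77 × 2.6 = 2.002 pp.
TFP growth = 6.1 − 3.589 = 2.511%.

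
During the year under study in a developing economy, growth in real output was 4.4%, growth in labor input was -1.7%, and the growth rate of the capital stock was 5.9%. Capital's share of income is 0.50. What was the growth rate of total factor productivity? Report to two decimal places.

Labor's share = 1 − 0.5 = 0.5.
The capital stock: 0.5 × 5.9 = 2.95 pp.
Labor input: 0.5 × (-1.7) = -0.85 pp.
TFP growth = 4.4 − 2.1 = 2.3%.

Total factor productivity growth was 2.30%.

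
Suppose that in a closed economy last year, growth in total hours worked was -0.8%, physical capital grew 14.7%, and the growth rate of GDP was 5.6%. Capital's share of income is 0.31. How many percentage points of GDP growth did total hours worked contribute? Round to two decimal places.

Labor's share = 1 − 0.31 = 0.69.
Contribution = share × growth = 0.69 × (-0.8) = -0.552 pp.

-0.55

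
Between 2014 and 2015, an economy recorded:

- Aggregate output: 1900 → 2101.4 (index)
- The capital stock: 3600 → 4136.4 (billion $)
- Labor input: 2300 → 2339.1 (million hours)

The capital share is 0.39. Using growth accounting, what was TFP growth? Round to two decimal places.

Aggregate output growth = (2101.4 − 1900) / 1900 = 10.6%.
The capital stock growth = (4136.4 − 3600) / 3600 = 14.9%.
Labor input growth = (2339.1 − 2300) / 2300 = 1.7%.
Labor's share = 1 − 0.39 = 0.61.
The capital stock: 0.39 × 14.9 = 5.811 pp.
Labor input: 0.61 × 1.7 = 1.037 pp.
TFP growth = 10.6 − 6.848 = 3.752%.

3.75%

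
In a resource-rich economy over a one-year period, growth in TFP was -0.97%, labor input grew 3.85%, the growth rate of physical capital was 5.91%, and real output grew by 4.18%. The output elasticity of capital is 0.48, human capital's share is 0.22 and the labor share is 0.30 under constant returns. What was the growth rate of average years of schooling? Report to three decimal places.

Average years of schooling growth was 5.265%.

Labor's share = 1 − 0.48 − 0.22 = 0.3.
gY = gA + 0.48×5.91 + 0.3×3.85 + 0.22×g.
0.22×g = 4.18 + 0.97 − 3.9918 = 1.1582.
g = 1.1582 / 0.22 = 5.26455%.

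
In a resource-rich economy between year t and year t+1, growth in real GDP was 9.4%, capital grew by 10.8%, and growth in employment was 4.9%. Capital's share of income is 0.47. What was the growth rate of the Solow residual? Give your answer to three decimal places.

1.727%

Labor's share = 1 − 0.47 = 0.53.
Capital: 0.47 × 10.8 = 5.076 pp.
Employment: 0.53 × 4.9 = 2.597 pp.
TFP growth = 9.4 − 7.673 = 1.727%.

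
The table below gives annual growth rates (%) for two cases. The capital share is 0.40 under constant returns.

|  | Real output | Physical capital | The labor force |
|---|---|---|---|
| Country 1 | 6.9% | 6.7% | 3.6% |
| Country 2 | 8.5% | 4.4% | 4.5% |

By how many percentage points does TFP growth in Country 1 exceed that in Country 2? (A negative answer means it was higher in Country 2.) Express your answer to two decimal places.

-1.98 percentage points

Labor's share = 1 − 0.4 = 0.6.
Country 1: TFP = 6.9 − 2.68 − 2.16 = 2.06%.
Country 2: TFP = 8.5 − 1.76 − 2.7 = 4.04%.
Difference = 2.06 − (4.04) = -1.98 pp.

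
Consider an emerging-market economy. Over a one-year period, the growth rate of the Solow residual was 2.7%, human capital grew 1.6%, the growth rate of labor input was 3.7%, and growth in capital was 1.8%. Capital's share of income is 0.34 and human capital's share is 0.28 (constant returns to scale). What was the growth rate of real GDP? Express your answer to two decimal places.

Labor's share = 1 − 0.34 − 0.28 = 0.38.
Capital: 0.34 × 1.8 = 0.612 pp.
Human capital: 0.28 × 1.6 = 0.448 pp.
Labor input: 0.38 × 3.7 = 1.406 pp.
Output growth = 2.7 + 2.466 = 5.166%.

5.17%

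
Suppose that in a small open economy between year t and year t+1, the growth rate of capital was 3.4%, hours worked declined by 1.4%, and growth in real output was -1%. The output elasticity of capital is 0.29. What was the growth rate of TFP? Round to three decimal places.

Labor's share = 1 − 0.29 = 0.71.
Capital: 0.29 × 3.4 = 0.986 pp.
Hours worked: 0.71 × (-1.4) = -0.994 pp.
TFP growth = -1 + 0.008 = -0.992%.

-0.992%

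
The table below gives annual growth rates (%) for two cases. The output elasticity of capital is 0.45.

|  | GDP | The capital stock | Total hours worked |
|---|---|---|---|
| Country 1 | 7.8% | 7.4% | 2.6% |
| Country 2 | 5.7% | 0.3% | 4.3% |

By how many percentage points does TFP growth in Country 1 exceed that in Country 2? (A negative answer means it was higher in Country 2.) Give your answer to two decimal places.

-0.16 percentage points

Labor's share = 1 − 0.45 = 0.55.
Country 1: TFP = 7.8 − 3.33 − 1.43 = 3.04%.
Country 2: TFP = 5.7 − 0.135 − 2.365 = 3.2%.
Difference = 3.04 − (3.2) = -0.16 pp.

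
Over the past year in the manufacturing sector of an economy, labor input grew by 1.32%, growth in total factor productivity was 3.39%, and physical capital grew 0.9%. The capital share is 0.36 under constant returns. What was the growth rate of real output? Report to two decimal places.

4.56%

Labor's share = 1 − 0.36 = 0.64.
Physical capital: 0.36 × 0.9 = 0.324 pp.
Labor input: 0.64 × 1.32 = 0.8448 pp.
Output growth = 3.39 + 1.1688 = 4.5588%.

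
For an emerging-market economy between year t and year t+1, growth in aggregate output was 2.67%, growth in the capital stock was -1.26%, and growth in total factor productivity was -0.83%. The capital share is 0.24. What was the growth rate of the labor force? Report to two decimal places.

Labor's share = 1 − 0.24 = 0.76.
gY = gA + 0.24×(-1.26) + 0.76×g.
0.76×g = 2.67 + 0.83 + 0.3024 = 3.8024.
g = 3.8024 / 0.76 = 5.0032%.

The labor force growth was 5.00%.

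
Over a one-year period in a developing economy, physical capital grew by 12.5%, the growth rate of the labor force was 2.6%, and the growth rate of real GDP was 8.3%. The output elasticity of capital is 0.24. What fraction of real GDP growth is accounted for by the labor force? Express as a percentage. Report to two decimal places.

The labor force accounted for 23.81% of growth.

Labor's share = 1 − 0.24 = 0.76.
The labor force contributed 0.76 × 2.6 = 1.976 pp.
Share of growth = 1.976 / 8.3 × 100 = 23.8072%.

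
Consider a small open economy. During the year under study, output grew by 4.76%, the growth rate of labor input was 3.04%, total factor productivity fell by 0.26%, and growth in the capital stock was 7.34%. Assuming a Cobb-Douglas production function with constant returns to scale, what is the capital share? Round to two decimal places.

gY = gA + α·gK + (1−α)·gL, so gY − gA − gL = α(gK − gL).
4.76 + 0.26 − 3.04 = α × (7.34 − 3.04).
1.98 = 4.3 α, so α = 0.4605.

α = 0.46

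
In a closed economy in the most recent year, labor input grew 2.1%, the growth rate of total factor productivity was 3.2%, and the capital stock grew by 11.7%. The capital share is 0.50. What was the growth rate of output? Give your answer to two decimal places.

10.10%

Labor's share = 1 − 0.5 = 0.5.
The capital stock: 0.5 × 11.7 = 5.85 pp.
Labor input: 0.5 × 2.1 = 1.05 pp.
Output growth = 3.2 + 6.9 = 10.1%.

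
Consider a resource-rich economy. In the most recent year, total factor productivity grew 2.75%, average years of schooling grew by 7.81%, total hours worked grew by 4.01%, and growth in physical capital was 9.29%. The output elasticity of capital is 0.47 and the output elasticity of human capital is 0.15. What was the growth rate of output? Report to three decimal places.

Labor's share = 1 − 0.47 − 0.15 = 0.38.
Physical capital: 0.47 × 9.29 = 4.3663 pp.
Average years of schooling: 0.15 × 7.81 = 1.1715 pp.
Total hours worked: 0.38 × 4.01 = 1.5238 pp.
Output growth = 2.75 + 7.0616 = 9.8116%.

9.812%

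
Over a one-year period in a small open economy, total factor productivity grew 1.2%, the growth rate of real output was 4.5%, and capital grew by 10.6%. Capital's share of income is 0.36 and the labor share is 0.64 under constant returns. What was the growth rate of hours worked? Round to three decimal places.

-0.806%

Labor's share = 1 − 0.36 = 0.64.
gY = gA + 0.36×10.6 + 0.64×g.
0.64×g = 4.5 − 1.2 − 3.816 = -0.516.
g = -0.516 / 0.64 = -0.80625%.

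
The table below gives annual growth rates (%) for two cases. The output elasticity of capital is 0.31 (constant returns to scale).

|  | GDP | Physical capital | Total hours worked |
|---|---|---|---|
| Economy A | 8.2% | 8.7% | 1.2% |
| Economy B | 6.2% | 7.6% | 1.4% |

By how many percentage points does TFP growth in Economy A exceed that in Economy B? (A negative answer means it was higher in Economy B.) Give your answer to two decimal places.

1.80 percentage points

Labor's share = 1 − 0.31 = 0.69.
Economy A: TFP = 8.2 − 2.697 − 0.828 = 4.675%.
Economy B: TFP = 6.2 − 2.356 − 0.966 = 2.878%.
Difference = 4.675 − (2.878) = 1.797 pp.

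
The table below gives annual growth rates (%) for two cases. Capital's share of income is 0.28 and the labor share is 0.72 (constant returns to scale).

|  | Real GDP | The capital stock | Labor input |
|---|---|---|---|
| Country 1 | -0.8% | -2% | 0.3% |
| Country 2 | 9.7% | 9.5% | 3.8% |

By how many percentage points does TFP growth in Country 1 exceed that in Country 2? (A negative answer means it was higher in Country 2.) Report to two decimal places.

Labor's share = 1 − 0.28 = 0.72.
Country 1: TFP = -0.8 + 0.56 − 0.216 = -0.456%.
Country 2: TFP = 9.7 − 2.66 − 2.736 = 4.304%.
Difference = -0.456 − (4.304) = -4.76 pp.

-4.76 percentage points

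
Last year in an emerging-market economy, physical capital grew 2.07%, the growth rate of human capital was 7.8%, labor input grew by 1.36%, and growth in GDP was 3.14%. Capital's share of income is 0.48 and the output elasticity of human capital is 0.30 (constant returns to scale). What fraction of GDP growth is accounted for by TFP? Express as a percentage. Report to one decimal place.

Labor's share = 1 − 0.48 − 0.3 = 0.22.
Physical capital: 0.48 × 2.07 = 0.9936 pp.
Human capital: 0.3 × 7.8 = 2.34 pp.
Labor input: 0.22 × 1.36 = 0.2992 pp.
TFP growth = 3.14 − 3.6328 = -0.4928%.
TFP share of growth = -0.4928 / 3.14 × 100 = -15.694%.

TFP accounted for -15.7% of growth.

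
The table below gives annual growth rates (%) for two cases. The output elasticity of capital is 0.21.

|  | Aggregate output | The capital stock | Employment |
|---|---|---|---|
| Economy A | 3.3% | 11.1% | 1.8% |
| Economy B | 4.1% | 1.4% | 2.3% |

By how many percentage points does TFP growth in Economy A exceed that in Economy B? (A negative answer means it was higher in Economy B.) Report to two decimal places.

-2.44 percentage points

Labor's share = 1 − 0.21 = 0.79.
Economy A: TFP = 3.3 − 2.331 − 1.422 = -0.453%.
Economy B: TFP = 4.1 − 0.294 − 1.817 = 1.989%.
Difference = -0.453 − (1.989) = -2.442 pp.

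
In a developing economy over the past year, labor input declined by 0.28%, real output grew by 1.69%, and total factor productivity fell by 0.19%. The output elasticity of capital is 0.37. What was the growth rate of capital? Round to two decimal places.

5.56%

Labor's share = 1 − 0.37 = 0.63.
gY = gA + 0.63×(-0.28) + 0.37×g.
0.37×g = 1.69 + 0.19 + 0.1764 = 2.0564.
g = 2.0564 / 0.37 = 5.5578%.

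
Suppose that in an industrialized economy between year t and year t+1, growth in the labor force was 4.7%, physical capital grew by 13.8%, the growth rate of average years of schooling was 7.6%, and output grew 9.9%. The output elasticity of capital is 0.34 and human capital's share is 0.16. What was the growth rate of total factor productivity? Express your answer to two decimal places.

Labor's share = 1 − 0.34 − 0.16 = 0.5.
Physical capital: 0.34 × 13.8 = 4.692 pp.
Average years of schooling: 0.16 × 7.6 = 1.216 pp.
The labor force: 0.5 × 4.7 = 2.35 pp.
TFP growth = 9.9 − 8.258 = 1.642%.

1.64%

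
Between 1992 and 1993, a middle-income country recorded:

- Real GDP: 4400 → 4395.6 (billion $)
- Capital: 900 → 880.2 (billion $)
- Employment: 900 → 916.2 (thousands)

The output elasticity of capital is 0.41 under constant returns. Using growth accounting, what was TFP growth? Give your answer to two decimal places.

Real GDP growth = (4395.6 − 4400) / 4400 = -0.1%.
Capital growth = (880.2 − 900) / 900 = -2.2%.
Employment growth = (916.2 − 900) / 900 = 1.8%.
Labor's share = 1 − 0.41 = 0.59.
Capital: 0.41 × (-2.2) = -0.902 pp.
Employment: 0.59 × 1.8 = 1.062 pp.
TFP growth = -0.1 − 0.16 = -0.26%.

-0.26%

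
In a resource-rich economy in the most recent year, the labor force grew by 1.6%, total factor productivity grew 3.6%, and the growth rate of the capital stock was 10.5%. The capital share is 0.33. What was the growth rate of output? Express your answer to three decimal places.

Labor's share = 1 − 0.33 = 0.67.
The capital stock: 0.33 × 10.5 = 3.465 pp.
The labor force: 0.67 × 1.6 = 1.072 pp.
Output growth = 3.6 + 4.537 = 8.137%.

8.137%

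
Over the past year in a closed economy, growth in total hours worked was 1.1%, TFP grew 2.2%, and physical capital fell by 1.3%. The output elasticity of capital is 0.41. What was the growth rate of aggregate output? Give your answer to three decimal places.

Aggregate output grew 2.316%.

Labor's share = 1 − 0.41 = 0.59.
Physical capital: 0.41 × (-1.3) = -0.533 pp.
Total hours worked: 0.59 × 1.1 = 0.649 pp.
Output growth = 2.2 + 0.116 = 2.316%.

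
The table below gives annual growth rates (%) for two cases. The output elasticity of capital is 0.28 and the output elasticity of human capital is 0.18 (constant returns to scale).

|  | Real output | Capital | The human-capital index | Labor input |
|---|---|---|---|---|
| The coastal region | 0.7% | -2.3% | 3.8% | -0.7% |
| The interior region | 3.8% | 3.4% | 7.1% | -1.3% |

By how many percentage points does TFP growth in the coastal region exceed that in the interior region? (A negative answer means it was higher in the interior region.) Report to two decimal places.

-1.23 percentage points

Labor's share = 1 − 0.28 − 0.18 = 0.54.
The coastal region: TFP = 0.7 + 0.644 − 0.684 + 0.378 = 1.038%.
The interior region: TFP = 3.8 − 0.952 − 1.278 + 0.702 = 2.272%.
Difference = 1.038 − (2.272) = -1.234 pp.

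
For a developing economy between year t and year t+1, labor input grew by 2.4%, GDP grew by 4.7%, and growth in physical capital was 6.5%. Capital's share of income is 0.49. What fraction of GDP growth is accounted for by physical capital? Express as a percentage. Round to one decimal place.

Physical capital contributed 0.49 × 6.5 = 3.185 pp.
Share of growth = 3.185 / 4.7 × 100 = 67.766%.

Physical capital accounted for 67.8% of growth.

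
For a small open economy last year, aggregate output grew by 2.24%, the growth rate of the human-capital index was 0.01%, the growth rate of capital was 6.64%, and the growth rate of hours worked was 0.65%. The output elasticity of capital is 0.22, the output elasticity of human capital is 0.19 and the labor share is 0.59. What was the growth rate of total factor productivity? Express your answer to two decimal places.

0.39%

Labor's share = 1 − 0.22 − 0.19 = 0.59.
Capital: 0.22 × 6.64 = 1.4608 pp.
The human-capital index: 0.19 × 0.01 = 0.0019 pp.
Hours worked: 0.59 × 0.65 = 0.3835 pp.
TFP growth = 2.24 − 1.8462 = 0.3938%.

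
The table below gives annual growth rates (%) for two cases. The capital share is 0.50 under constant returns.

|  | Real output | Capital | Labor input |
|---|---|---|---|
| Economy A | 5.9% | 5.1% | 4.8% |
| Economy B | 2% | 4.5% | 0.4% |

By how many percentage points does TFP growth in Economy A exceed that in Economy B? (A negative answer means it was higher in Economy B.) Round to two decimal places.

1.40 percentage points

Labor's share = 1 − 0.5 = 0.5.
Economy A: TFP = 5.9 − 2.55 − 2.4 = 0.95%.
Economy B: TFP = 2 − 2.25 − 0.2 = -0.45%.
Difference = 0.95 − (-0.45) = 1.4 pp.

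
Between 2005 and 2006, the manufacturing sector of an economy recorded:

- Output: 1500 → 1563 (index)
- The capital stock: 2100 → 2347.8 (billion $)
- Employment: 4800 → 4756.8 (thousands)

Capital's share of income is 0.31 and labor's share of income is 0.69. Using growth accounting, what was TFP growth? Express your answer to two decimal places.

Output growth = (1563 − 1500) / 1500 = 4.2%.
The capital stock growth = (2347.8 − 2100) / 2100 = 11.8%.
Employment growth = (4756.8 − 4800) / 4800 = -0.9%.
Labor's share = 1 − 0.31 = 0.69.
The capital stock: 0.31 × 11.8 = 3.658 pp.
Employment: 0.69 × (-0.9) = -0.621 pp.
TFP growth = 4.2 − 3.037 = 1.163%.

1.16%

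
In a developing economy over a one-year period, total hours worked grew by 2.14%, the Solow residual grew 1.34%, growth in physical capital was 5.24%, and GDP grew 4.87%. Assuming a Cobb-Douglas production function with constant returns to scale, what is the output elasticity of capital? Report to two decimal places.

The output elasticity of capital is 0.45.

gY = gA + α·gK + (1−α)·gL, so gY − gA − gL = α(gK − gL).
4.87 − 1.34 − 2.14 = α × (5.24 − 2.14).
1.39 = 3.1 α, so α = 0.4484.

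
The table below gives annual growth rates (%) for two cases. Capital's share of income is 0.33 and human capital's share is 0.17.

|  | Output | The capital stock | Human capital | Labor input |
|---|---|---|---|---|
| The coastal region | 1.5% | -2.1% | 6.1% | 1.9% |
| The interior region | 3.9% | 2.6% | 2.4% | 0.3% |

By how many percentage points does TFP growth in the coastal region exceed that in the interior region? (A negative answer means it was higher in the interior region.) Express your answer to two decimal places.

-2.28 percentage points

Labor's share = 1 − 0.33 − 0.17 = 0.5.
The coastal region: TFP = 1.5 + 0.693 − 1.037 − 0.95 = 0.206%.
The interior region: TFP = 3.9 − 0.858 − 0.408 − 0.15 = 2.484%.
Difference = 0.206 − (2.484) = -2.278 pp.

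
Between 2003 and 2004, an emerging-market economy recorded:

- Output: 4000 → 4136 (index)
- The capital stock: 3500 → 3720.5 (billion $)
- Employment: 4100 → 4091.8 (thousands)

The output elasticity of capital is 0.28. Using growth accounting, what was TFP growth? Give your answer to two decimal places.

Output growth = (4136 − 4000) / 4000 = 3.4%.
The capital stock growth = (3720.5 − 3500) / 3500 = 6.3%.
Employment growth = (4091.8 − 4100) / 4100 = -0.2%.
Labor's share = 1 − 0.28 = 0.72.
The capital stock: 0.28 × 6.3 = 1.764 pp.
Employment: 0.72 × (-0.2) = -0.144 pp.
TFP growth = 3.4 − 1.62 = 1.78%.

1.78%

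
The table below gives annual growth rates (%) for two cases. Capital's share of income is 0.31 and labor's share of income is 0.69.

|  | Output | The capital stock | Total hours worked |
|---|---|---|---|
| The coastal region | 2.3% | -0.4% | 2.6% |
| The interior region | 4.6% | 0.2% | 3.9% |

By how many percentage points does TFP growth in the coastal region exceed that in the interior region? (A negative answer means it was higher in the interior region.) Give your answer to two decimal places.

Labor's share = 1 − 0.31 = 0.69.
The coastal region: TFP = 2.3 + 0.124 − 1.794 = 0.63%.
The interior region: TFP = 4.6 − 0.062 − 2.691 = 1.847%.
Difference = 0.63 − (1.847) = -1.217 pp.

-1.22 percentage points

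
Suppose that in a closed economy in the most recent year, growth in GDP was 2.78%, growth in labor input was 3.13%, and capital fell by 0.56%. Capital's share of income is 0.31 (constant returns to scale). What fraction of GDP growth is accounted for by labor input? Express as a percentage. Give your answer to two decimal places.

Labor's share = 1 − 0.31 = 0.69.
Labor input contributed 0.69 × 3.13 = 2.1597 pp.
Share of growth = 2.1597 / 2.78 × 100 = 77.6871%.

Labor input accounted for 77.69% of growth.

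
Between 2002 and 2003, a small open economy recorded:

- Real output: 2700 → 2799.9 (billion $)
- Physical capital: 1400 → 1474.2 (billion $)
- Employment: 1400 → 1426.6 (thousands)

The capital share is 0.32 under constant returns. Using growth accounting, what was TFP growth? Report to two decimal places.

Real output growth = (2799.9 − 2700) / 2700 = 3.7%.
Physical capital growth = (1474.2 − 1400) / 1400 = 5.3%.
Employment growth = (1426.6 − 1400) / 1400 = 1.9%.
Labor's share = 1 − 0.32 = 0.68.
Physical capital: 0.32 × 5.3 = 1.696 pp.
Employment: 0.68 × 1.9 = 1.292 pp.
TFP growth = 3.7 − 2.988 = 0.712%.

0.71%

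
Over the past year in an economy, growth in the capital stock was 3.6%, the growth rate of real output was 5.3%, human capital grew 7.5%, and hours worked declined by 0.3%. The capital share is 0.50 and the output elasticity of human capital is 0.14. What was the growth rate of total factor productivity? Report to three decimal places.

Labor's share = 1 − 0.5 − 0.14 = 0.36.
The capital stock: 0.5 × 3.6 = 1.8 pp.
Human capital: 0.14 × 7.5 = 1.05 pp.
Hours worked: 0.36 × (-0.3) = -0.108 pp.
TFP growth = 5.3 − 2.742 = 2.558%.

2.558%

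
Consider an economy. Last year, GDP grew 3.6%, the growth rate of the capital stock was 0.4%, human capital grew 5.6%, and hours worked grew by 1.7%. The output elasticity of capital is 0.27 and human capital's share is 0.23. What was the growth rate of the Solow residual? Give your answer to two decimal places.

Labor's share = 1 − 0.27 − 0.23 = 0.5.
The capital stock: 0.27 × 0.4 = 0.108 pp.
Human capital: 0.23 × 5.6 = 1.288 pp.
Hours worked: 0.5 × 1.7 = 0.85 pp.
TFP growth = 3.6 − 2.246 = 1.354%.

1.35%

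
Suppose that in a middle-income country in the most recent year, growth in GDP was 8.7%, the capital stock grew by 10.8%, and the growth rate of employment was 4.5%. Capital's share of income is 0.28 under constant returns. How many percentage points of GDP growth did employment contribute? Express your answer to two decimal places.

3.24

Labor's share = 1 − 0.28 = 0.72.
Contribution = share × growth = 0.72 × 4.5 = 3.24 pp.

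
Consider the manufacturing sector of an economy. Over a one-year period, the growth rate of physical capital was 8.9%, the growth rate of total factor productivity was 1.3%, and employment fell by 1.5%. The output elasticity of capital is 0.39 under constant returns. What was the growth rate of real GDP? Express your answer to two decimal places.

Labor's share = 1 − 0.39 = 0.61.
Physical capital: 0.39 × 8.9 = 3.471 pp.
Employment: 0.61 × (-1.5) = -0.915 pp.
Output growth = 1.3 + 2.556 = 3.856%.

3.86%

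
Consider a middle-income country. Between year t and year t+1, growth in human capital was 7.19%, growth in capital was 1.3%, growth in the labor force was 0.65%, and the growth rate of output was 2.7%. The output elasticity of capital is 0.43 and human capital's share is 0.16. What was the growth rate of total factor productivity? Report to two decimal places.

Total factor productivity grew 0.72%.

Labor's share = 1 − 0.43 − 0.16 = 0.41.
Capital: 0.43 × 1.3 = 0.559 pp.
Human capital: 0.16 × 7.19 = 1.1504 pp.
The labor force: 0.41 × 0.65 = 0.2665 pp.
TFP growth = 2.7 − 1.9759 = 0.7241%.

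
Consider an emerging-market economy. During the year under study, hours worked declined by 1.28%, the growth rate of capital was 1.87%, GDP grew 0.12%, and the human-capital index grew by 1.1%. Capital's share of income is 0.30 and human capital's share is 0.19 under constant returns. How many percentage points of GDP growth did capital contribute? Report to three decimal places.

Contribution = share × growth = 0.3 × 1.87 = 0.561 pp.

0.561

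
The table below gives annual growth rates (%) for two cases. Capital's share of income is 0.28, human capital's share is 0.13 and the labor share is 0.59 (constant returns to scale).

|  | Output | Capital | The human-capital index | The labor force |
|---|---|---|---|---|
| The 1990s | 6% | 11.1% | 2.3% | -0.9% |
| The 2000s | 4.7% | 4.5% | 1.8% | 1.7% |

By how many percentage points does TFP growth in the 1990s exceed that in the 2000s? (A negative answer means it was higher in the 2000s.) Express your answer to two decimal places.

0.92 percentage points

Labor's share = 1 − 0.28 − 0.13 = 0.59.
The 1990s: TFP = 6 − 3.108 − 0.299 + 0.531 = 3.124%.
The 2000s: TFP = 4.7 − 1.26 − 0.234 − 1.003 = 2.203%.
Difference = 3.124 − (2.203) = 0.921 pp.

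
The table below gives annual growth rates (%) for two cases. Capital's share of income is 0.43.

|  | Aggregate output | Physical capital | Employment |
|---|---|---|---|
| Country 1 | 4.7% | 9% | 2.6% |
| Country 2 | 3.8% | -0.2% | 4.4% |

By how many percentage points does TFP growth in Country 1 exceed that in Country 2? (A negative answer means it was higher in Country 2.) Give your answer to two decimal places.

-2.03 percentage points

Labor's share = 1 − 0.43 = 0.57.
Country 1: TFP = 4.7 − 3.87 − 1.482 = -0.652%.
Country 2: TFP = 3.8 + 0.086 − 2.508 = 1.378%.
Difference = -0.652 − (1.378) = -2.03 pp.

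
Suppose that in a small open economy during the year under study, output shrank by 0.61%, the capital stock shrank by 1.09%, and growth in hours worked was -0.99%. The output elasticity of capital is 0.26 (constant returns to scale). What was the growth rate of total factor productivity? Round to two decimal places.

0.41%

Labor's share = 1 − 0.26 = 0.74.
The capital stock: 0.26 × (-1.09) = -0.2834 pp.
Hours worked: 0.74 × (-0.99) = -0.7326 pp.
TFP growth = -0.61 + 1.016 = 0.406%.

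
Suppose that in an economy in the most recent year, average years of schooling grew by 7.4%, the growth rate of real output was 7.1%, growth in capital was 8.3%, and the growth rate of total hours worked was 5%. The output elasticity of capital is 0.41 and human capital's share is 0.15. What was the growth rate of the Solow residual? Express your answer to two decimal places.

Labor's share = 1 − 0.41 − 0.15 = 0.44.
Capital: 0.41 × 8.3 = 3.403 pp.
Average years of schooling: 0.15 × 7.4 = 1.11 pp.
Total hours worked: 0.44 × 5 = 2.2 pp.
TFP growth = 7.1 − 6.713 = 0.387%.

0.39%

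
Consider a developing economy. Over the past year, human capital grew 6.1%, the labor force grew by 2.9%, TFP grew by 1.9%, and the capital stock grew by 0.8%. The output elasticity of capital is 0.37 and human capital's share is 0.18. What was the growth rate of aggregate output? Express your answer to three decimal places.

Aggregate output grew 4.599%.

Labor's share = 1 − 0.37 − 0.18 = 0.45.
The capital stock: 0.37 × 0.8 = 0.296 pp.
Human capital: 0.18 × 6.1 = 1.098 pp.
The labor force: 0.45 × 2.9 = 1.305 pp.
Output growth = 1.9 + 2.699 = 4.599%.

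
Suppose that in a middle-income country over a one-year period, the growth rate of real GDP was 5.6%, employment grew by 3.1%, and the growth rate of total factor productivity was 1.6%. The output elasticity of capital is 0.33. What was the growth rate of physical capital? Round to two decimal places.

5.83%

Labor's share = 1 − 0.33 = 0.67.
gY = gA + 0.67×3.1 + 0.33×g.
0.33×g = 5.6 − 1.6 − 2.077 = 1.923.
g = 1.923 / 0.33 = 5.8273%.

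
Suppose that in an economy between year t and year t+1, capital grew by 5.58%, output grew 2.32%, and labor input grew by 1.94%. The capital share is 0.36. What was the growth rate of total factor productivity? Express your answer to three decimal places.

Labor's share = 1 − 0.36 = 0.64.
Capital: 0.36 × 5.58 = 2.0088 pp.
Labor input: 0.64 × 1.94 = 1.2416 pp.
TFP growth = 2.32 − 3.2504 = -0.9304%.

-0.930%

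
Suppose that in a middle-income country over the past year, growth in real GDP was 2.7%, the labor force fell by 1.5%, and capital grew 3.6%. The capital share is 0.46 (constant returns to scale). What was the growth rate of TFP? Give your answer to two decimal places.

1.85%

Labor's share = 1 − 0.46 = 0.54.
Capital: 0.46 × 3.6 = 1.656 pp.
The labor force: 0.54 × (-1.5) = -0.81 pp.
TFP growth = 2.7 − 0.846 = 1.854%.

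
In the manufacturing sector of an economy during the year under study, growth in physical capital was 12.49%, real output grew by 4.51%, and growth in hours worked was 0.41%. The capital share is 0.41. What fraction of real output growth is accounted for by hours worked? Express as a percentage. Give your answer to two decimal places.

Labor's share = 1 − 0.41 = 0.59.
Hours worked contributed 0.59 × 0.41 = 0.2419 pp.
Share of growth = 0.2419 / 4.51 × 100 = 5.3636%.

5.36%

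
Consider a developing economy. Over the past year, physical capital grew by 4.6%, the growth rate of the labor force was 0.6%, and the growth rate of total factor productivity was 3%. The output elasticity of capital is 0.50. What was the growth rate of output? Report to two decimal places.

Output growth was 5.60%.

Labor's share = 1 − 0.5 = 0.5.
Physical capital: 0.5 × 4.6 = 2.3 pp.
The labor force: 0.5 × 0.6 = 0.3 pp.
Output growth = 3 + 2.6 = 5.6%.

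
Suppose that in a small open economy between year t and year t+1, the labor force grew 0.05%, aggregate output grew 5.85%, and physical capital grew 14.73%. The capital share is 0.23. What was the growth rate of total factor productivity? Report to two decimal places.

Total factor productivity growth was 2.42%.

Labor's share = 1 − 0.23 = 0.77.
Physical capital: 0.23 × 14.73 = 3.3879 pp.
The labor force: 0.77 × 0.05 = 0.0385 pp.
TFP growth = 5.85 − 3.4264 = 2.4236%.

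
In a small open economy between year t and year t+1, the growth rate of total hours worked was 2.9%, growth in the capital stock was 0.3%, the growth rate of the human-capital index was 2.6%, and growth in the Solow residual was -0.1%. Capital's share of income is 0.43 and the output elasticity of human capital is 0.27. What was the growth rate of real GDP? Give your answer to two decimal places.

1.60%

Labor's share = 1 − 0.43 − 0.27 = 0.3.
The capital stock: 0.43 × 0.3 = 0.129 pp.
The human-capital index: 0.27 × 2.6 = 0.702 pp.
Total hours worked: 0.3 × 2.9 = 0.87 pp.
Output growth = -0.1 + 1.701 = 1.601%.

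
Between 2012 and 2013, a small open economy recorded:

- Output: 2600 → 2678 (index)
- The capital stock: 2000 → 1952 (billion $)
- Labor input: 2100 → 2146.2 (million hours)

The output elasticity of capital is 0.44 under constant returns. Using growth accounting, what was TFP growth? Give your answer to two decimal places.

Output growth = (2678 − 2600) / 2600 = 3%.
The capital stock growth = (1952 − 2000) / 2000 = -2.4%.
Labor input growth = (2146.2 − 2100) / 2100 = 2.2%.
Labor's share = 1 − 0.44 = 0.56.
The capital stock: 0.44 × (-2.4) = -1.056 pp.
Labor input: 0.56 × 2.2 = 1.232 pp.
TFP growth = 3 − 0.176 = 2.824%.

2.82%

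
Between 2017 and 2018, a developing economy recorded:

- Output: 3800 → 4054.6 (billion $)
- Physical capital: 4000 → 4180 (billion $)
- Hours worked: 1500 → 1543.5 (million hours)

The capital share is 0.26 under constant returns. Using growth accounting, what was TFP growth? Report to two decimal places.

3.38%

Output growth = (4054.6 − 3800) / 3800 = 6.7%.
Physical capital growth = (4180 − 4000) / 4000 = 4.5%.
Hours worked growth = (1543.5 − 1500) / 1500 = 2.9%.
Labor's share = 1 − 0.26 = 0.74.
Physical capital: 0.26 × 4.5 = 1.17 pp.
Hours worked: 0.74 × 2.9 = 2.146 pp.
TFP growth = 6.7 − 3.316 = 3.384%.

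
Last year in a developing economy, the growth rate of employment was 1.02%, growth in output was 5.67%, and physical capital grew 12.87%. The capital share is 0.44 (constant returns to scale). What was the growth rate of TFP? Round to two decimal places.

Labor's share = 1 − 0.44 = 0.56.
Physical capital: 0.44 × 12.87 = 5.6628 pp.
Employment: 0.56 × 1.02 = 0.5712 pp.
TFP growth = 5.67 − 6.234 = -0.564%.

-0.56%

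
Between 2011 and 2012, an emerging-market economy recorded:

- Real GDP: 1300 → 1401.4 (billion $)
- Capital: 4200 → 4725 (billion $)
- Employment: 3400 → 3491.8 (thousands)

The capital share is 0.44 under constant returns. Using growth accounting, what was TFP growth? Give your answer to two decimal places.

TFP grew 0.79%.

Real GDP growth = (1401.4 − 1300) / 1300 = 7.8%.
Capital growth = (4725 − 4200) / 4200 = 12.5%.
Employment growth = (3491.8 − 3400) / 3400 = 2.7%.
Labor's share = 1 − 0.44 = 0.56.
Capital: 0.44 × 12.5 = 5.5 pp.
Employment: 0.56 × 2.7 = 1.512 pp.
TFP growth = 7.8 − 7.012 = 0.788%.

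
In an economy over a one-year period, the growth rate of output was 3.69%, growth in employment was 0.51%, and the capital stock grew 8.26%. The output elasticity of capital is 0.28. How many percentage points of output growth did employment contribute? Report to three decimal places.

Labor's share = 1 − 0.28 = 0.72.
Contribution = share × growth = 0.72 × 0.51 = 0.3672 pp.

0.367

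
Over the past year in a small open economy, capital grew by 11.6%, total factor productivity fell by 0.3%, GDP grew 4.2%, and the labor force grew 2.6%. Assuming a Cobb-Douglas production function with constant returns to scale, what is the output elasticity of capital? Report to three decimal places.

gY = gA + α·gK + (1−α)·gL, so gY − gA − gL = α(gK − gL).
4.2 + 0.3 − 2.6 = α × (11.6 − 2.6).
1.9 = 9 α, so α = 0.21111.

The output elasticity of capital is 0.211.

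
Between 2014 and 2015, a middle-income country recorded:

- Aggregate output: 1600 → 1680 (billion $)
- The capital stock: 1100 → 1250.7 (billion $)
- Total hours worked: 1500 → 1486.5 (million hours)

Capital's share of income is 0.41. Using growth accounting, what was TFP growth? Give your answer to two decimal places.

-0.09%

Aggregate output growth = (1680 − 1600) / 1600 = 5%.
The capital stock growth = (1250.7 − 1100) / 1100 = 13.7%.
Total hours worked growth = (1486.5 − 1500) / 1500 = -0.9%.
Labor's share = 1 − 0.41 = 0.59.
The capital stock: 0.41 × 13.7 = 5.617 pp.
Total hours worked: 0.59 × (-0.9) = -0.531 pp.
TFP growth = 5 − 5.086 = -0.086%.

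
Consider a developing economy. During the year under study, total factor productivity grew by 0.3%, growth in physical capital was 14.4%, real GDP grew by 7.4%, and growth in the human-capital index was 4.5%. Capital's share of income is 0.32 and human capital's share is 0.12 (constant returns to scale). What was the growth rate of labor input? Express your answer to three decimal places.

Labor input growth was 3.486%.

Labor's share = 1 − 0.32 − 0.12 = 0.56.
gY = gA + 0.32×14.4 + 0.12×4.5 + 0.56×g.
0.56×g = 7.4 − 0.3 − 5.148 = 1.952.
g = 1.952 / 0.56 = 3.48571%.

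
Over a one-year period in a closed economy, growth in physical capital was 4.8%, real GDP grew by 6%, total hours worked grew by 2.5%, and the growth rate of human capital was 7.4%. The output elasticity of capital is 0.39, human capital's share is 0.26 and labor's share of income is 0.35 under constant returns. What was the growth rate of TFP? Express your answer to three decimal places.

Labor's share = 1 − 0.39 − 0.26 = 0.35.
Physical capital: 0.39 × 4.8 = 1.872 pp.
Human capital: 0.26 × 7.4 = 1.924 pp.
Total hours worked: 0.35 × 2.5 = 0.875 pp.
TFP growth = 6 − 4.671 = 1.329%.

TFP growth was 1.329%.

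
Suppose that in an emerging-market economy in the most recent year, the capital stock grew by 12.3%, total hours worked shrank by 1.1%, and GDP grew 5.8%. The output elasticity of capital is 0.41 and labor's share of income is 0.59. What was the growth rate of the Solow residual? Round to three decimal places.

1.406%

Labor's share = 1 − 0.41 = 0.59.
The capital stock: 0.41 × 12.3 = 5.043 pp.
Total hours worked: 0.59 × (-1.1) = -0.649 pp.
TFP growth = 5.8 − 4.394 = 1.406%.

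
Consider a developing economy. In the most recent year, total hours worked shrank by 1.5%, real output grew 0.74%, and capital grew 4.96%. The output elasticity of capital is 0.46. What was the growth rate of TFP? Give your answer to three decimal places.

-0.732%

Labor's share = 1 − 0.46 = 0.54.
Capital: 0.46 × 4.96 = 2.2816 pp.
Total hours worked: 0.54 × (-1.5) = -0.81 pp.
TFP growth = 0.74 − 1.4716 = -0.7316%.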